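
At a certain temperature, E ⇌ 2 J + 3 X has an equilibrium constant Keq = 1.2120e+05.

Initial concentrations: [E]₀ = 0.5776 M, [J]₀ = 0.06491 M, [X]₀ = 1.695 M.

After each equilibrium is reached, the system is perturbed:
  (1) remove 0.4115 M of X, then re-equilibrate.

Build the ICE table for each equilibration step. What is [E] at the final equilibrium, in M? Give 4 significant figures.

[E]_eq = 3.3636e-04 M

Q₀ = 0.03552 vs Keq = 1.2120e+05 ⇒ Q<K, forward
Step 1:
                   E          J          X
  Initial     0.5776    0.06491      1.695
  Change     -0.5771      1.154      1.731
  Equil   4.9326e-04      1.219      3.426
  solve Keq expr → x = 0.5771; check Q = 1.2120e+05
Then remove 0.4115 M of X.
Step 2:
                   E          J          X
  Initial 4.9326e-04      1.219      3.015
  Change  -1.5690e-04 3.1380e-04 4.7070e-04
  Equil   3.3636e-04      1.219      3.015
  solve Keq expr → x = 1.5690e-04; check Q = 1.2120e+05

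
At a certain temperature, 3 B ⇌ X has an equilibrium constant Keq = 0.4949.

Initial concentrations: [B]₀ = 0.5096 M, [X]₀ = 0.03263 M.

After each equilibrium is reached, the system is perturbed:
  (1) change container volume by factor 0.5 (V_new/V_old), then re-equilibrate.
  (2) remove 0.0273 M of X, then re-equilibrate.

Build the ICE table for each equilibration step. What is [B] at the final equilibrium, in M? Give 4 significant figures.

[B]_eq = 0.6755 M

Q₀ = 0.2466 vs Keq = 0.4949 ⇒ Q<K, forward
Step 1:
                    B           X
  Initial      0.5096     0.03263
  Change     -0.04807     0.01602
  Equil        0.4615     0.04865
  solve Keq expr → x = 0.01602; check Q = 0.4949
Then change container volume by factor 0.5 (V_new/V_old).
Step 2:
                    B           X
  Initial      0.9231     0.09731
  Change      -0.2213     0.07375
  Equil        0.7018      0.1711
  solve Keq expr → x = 0.07375; check Q = 0.4949
Then remove 0.0273 M of X.
Step 3:
                    B           X
  Initial      0.7018      0.1438
  Change     -0.02631    0.008771
  Equil        0.6755      0.1525
  solve Keq expr → x = 0.008771; check Q = 0.4949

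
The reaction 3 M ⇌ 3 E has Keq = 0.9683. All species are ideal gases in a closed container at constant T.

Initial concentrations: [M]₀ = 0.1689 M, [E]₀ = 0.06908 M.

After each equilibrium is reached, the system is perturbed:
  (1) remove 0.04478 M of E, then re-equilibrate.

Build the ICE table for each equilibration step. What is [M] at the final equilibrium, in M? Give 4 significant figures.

[M]_eq = 0.09712 M

Q₀ = 0.06842 vs Keq = 0.9683 ⇒ Q<K, forward
Step 1:
                  M         E
  Initial    0.1689   0.06908
  Change   -0.04927   0.04927
  Equil      0.1196    0.1184
  solve Keq expr → x = 0.01642; check Q = 0.9683
Then remove 0.04478 M of E.
Step 2:
                  M         E
  Initial    0.1196   0.07357
  Change   -0.02251   0.02251
  Equil     0.09712   0.09608
  solve Keq expr → x = 0.007503; check Q = 0.9683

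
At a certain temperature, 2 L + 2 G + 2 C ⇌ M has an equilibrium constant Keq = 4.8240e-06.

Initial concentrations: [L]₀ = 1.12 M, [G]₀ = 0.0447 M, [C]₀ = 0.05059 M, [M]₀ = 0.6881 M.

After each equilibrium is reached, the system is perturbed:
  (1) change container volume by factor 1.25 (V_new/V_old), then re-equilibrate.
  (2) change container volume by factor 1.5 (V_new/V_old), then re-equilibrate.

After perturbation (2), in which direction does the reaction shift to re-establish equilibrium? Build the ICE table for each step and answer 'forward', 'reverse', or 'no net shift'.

Direction: reverse

Q₀ = 1.0727e+05 vs Keq = 4.8240e-06 ⇒ Q>K, reverse
Step 1:
                   L          G          C          M
  Initial       1.12     0.0447    0.05059     0.6881
  Change       1.376      1.376      1.376     -0.688
  Equil        2.496      1.421      1.427 1.2343e-04
  solve Keq expr → x = -0.688; check Q = 4.8240e-06
Then change container volume by factor 1.25 (V_new/V_old).
Step 2:
                   L          G          C          M
  Initial      1.997      1.137      1.141 9.8745e-05
  Change  1.3274e-04 1.3274e-04 1.3274e-04 -6.6369e-05
  Equil        1.997      1.137      1.141 3.2376e-05
  solve Keq expr → x = -6.6369e-05; check Q = 4.8240e-06
Then change container volume by factor 1.5 (V_new/V_old).
Step 3:
                   L          G          C          M
  Initial      1.331     0.7578     0.7609 2.1584e-05
  Change  3.7482e-05 3.7482e-05 3.7482e-05 -1.8741e-05
  Equil        1.331     0.7578     0.7609 2.8431e-06
  solve Keq expr → x = -1.8741e-05; check Q = 4.8240e-06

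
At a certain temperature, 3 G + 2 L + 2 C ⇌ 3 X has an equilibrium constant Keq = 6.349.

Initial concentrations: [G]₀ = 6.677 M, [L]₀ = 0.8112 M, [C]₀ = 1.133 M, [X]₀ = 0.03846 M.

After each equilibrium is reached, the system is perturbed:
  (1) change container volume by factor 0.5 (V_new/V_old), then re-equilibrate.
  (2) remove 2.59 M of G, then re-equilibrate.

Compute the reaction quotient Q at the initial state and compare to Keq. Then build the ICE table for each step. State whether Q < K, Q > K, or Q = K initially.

Q₀ = 2.2624e-07; Q < K (proceeds forward)

Q₀ = 2.2624e-07 vs Keq = 6.349 ⇒ Q<K, forward
Step 1:
                  G         L         C         X
  I           6.677    0.8112     1.133   0.03846
  C          -1.086   -0.7238   -0.7238     1.086
  E           5.591   0.08742    0.4092     1.124
  solve Keq expr → x = 0.3619; check Q = 6.349
Then change container volume by factor 0.5 (V_new/V_old).
Step 2:
                  G         L         C         X
  I           11.18    0.1748    0.8184     2.248
  C         -0.1747   -0.1165   -0.1165    0.1747
  E           11.01   0.05838     0.702     2.423
  solve Keq expr → x = 0.05823; check Q = 6.349
Then remove 2.59 M of G.
Step 3:
                  G         L         C         X
  I           8.418   0.05838     0.702     2.423
  C         0.03555    0.0237    0.0237  -0.03555
  E           8.454   0.08208    0.7257     2.387
  solve Keq expr → x = -0.01185; check Q = 6.349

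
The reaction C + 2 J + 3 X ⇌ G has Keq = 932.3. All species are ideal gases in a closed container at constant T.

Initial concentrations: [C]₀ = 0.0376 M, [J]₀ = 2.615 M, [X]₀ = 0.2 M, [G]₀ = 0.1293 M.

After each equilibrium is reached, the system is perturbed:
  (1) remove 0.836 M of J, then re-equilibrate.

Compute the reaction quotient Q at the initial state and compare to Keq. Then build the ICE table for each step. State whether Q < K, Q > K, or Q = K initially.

Q₀ = 62.86; Q < K (proceeds forward)

Q₀ = 62.86 vs Keq = 932.3 ⇒ Q<K, forward
Step 1:
                   C          J          X          G
  Initial     0.0376      2.615        0.2     0.1293
  Change    -0.02486   -0.04972   -0.07459    0.02486
  Equil      0.01274      2.565     0.1254     0.1542
  solve Keq expr → x = 0.02486; check Q = 932.3
Then remove 0.836 M of J.
Step 2:
                   C          J          X          G
  Initial    0.01274      1.729     0.1254     0.1542
  Change    0.005579    0.01116    0.01674  -0.005579
  Equil      0.01832       1.74     0.1422     0.1486
  solve Keq expr → x = -0.005579; check Q = 932.3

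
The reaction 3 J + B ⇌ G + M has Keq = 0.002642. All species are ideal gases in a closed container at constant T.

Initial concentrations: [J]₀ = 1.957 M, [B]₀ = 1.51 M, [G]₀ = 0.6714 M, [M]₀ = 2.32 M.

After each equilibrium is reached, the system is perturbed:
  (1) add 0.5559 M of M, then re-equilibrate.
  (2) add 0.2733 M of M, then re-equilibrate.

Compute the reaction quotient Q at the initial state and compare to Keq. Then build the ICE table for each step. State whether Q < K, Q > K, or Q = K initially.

Q₀ = 0.1376; Q > K (proceeds reverse)

Q₀ = 0.1376 vs Keq = 0.002642 ⇒ Q>K, reverse
Step 1:
                    J           B           G           M
  I             1.957        1.51      0.6714        2.32
  C             1.604      0.5347     -0.5347     -0.5347
  E             3.561       2.045      0.1367       1.785
  solve Keq expr → x = -0.5347; check Q = 0.002642
Then add 0.5559 M of M.
Step 2:
                    J           B           G           M
  I             3.561       2.045      0.1367       2.341
  C           0.07101     0.02367    -0.02367    -0.02367
  E             3.632       2.068       0.113       2.317
  solve Keq expr → x = -0.02367; check Q = 0.002642
Then add 0.2733 M of M.
Step 3:
                    J           B           G           M
  I             3.632       2.068       0.113       2.591
  C           0.02664    0.008879   -0.008879   -0.008879
  E             3.659       2.077      0.1041       2.582
  solve Keq expr → x = -0.008879; check Q = 0.002642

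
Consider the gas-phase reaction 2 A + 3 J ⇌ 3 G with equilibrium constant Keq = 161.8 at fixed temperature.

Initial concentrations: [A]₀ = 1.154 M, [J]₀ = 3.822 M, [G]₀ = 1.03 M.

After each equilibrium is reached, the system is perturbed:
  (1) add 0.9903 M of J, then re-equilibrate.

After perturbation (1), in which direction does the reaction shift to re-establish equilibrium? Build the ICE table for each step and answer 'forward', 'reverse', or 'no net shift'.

Q₀ = 0.0147 vs Keq = 161.8 ⇒ Q<K, forward
Step 1:
                    A           J           G
  I             1.154       3.822        1.03
  C            -1.055      -1.582       1.582
  E           0.09904        2.24       2.612
  solve Keq expr → x = 0.5275; check Q = 161.8
Then add 0.9903 M of J.
Step 2:
                    A           J           G
  I           0.09904        3.23       2.612
  C          -0.03834    -0.05752     0.05752
  E            0.0607       3.172        2.67
  solve Keq expr → x = 0.01917; check Q = 161.8

Direction: forward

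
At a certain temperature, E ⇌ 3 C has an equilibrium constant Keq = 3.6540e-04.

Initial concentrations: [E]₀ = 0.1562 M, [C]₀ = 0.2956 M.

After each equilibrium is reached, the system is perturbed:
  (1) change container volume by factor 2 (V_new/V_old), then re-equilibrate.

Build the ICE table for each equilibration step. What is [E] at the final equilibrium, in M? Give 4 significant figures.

Q₀ = 0.1654 vs Keq = 3.6540e-04 ⇒ Q>K, reverse
Step 1:
                   E          C
  Initial     0.1562     0.2956
  Change     0.08373    -0.2512
  Equil       0.2399    0.04442
  solve Keq expr → x = -0.08373; check Q = 3.6540e-04
Then change container volume by factor 2 (V_new/V_old).
Step 2:
                   E          C
  Initial       0.12    0.02221
  Change    -0.00421    0.01263
  Equil       0.1158    0.03484
  solve Keq expr → x = 0.00421; check Q = 3.6540e-04

[E]_eq = 0.1158 M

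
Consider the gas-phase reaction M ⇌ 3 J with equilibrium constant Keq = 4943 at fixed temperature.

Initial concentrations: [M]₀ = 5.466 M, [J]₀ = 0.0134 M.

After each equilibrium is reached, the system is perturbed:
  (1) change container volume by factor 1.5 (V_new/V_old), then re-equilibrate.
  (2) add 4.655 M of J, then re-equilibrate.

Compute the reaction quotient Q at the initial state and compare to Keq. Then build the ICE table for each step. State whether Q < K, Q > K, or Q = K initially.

Q₀ = 4.4019e-07; Q < K (proceeds forward)

Q₀ = 4.4019e-07 vs Keq = 4943 ⇒ Q<K, forward
Step 1:
                   M          J
  init         5.466     0.0134
  Δ           -4.844      14.53
  eq          0.6224      14.54
  solve Keq expr → x = 4.844; check Q = 4943
Then change container volume by factor 1.5 (V_new/V_old).
Step 2:
                   M          J
  init        0.4149      9.696
  Δ          -0.1951     0.5852
  eq          0.2199      10.28
  solve Keq expr → x = 0.1951; check Q = 4943
Then add 4.655 M of J.
Step 3:
                   M          J
  init        0.2199      14.94
  Δ           0.3292    -0.9876
  eq          0.5491      13.95
  solve Keq expr → x = -0.3292; check Q = 4943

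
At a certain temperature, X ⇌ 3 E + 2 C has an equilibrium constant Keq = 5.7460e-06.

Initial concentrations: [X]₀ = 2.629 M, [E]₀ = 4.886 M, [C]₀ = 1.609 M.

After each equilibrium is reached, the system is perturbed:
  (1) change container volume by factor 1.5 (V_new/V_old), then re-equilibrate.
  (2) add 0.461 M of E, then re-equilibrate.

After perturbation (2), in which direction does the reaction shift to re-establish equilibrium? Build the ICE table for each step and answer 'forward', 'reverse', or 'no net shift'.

Direction: reverse

Q₀ = 114.9 vs Keq = 5.7460e-06 ⇒ Q>K, reverse
Step 1:
                   X          E          C
  I            2.629      4.886      1.609
  C           0.8039     -2.412     -1.608
  E            3.433      2.474   0.001141
  solve Keq expr → x = -0.8039; check Q = 5.7460e-06
Then change container volume by factor 1.5 (V_new/V_old).
Step 2:
                   X          E          C
  I            2.289      1.649 7.6080e-04
  C       -4.7430e-04   0.001423 9.4861e-04
  E            2.288      1.651   0.001709
  solve Keq expr → x = 4.7430e-04; check Q = 5.7460e-06
Then add 0.461 M of E.
Step 3:
                   X          E          C
  I            2.288      2.112   0.001709
  C       2.6361e-04 -7.9083e-04 -5.2722e-04
  E            2.288      2.111   0.001182
  solve Keq expr → x = -2.6361e-04; check Q = 5.7460e-06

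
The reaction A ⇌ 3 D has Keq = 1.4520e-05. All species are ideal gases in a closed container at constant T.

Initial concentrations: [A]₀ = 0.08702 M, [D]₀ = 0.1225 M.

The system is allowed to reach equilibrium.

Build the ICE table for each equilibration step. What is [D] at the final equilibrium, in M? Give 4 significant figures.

[D]_eq = 0.01216 M

Q₀ = 0.02112 vs Keq = 1.4520e-05 ⇒ Q>K, reverse
Step 1:
                   A          D
  Initial    0.08702     0.1225
  Change     0.03678    -0.1103
  Equil       0.1238    0.01216
  solve Keq expr → x = -0.03678; check Q = 1.4520e-05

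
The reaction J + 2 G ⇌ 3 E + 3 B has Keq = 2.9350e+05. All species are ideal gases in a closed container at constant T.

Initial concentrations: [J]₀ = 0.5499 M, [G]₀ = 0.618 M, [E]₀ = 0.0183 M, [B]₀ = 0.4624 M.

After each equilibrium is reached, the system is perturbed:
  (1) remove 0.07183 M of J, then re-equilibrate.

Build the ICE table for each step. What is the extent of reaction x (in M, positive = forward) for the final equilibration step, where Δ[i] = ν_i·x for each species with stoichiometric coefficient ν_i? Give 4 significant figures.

Q₀ = 2.8850e-06 vs Keq = 2.9350e+05 ⇒ Q<K, forward
Step 1:
                   J          G          E          B
  Initial     0.5499      0.618     0.0183     0.4624
  Change     -0.3062    -0.6125     0.9187     0.9187
  Equil       0.2437   0.005506      0.937      1.381
  solve Keq expr → x = 0.3062; check Q = 2.9350e+05
Then remove 0.07183 M of J.
Step 2:
                   J          G          E          B
  Initial     0.1718   0.005506      0.937      1.381
  Change  5.0710e-04   0.001014  -0.001521  -0.001521
  Equil       0.1723    0.00652     0.9355       1.38
  solve Keq expr → x = -5.0710e-04; check Q = 2.9350e+05

x = -5.0710e-04 M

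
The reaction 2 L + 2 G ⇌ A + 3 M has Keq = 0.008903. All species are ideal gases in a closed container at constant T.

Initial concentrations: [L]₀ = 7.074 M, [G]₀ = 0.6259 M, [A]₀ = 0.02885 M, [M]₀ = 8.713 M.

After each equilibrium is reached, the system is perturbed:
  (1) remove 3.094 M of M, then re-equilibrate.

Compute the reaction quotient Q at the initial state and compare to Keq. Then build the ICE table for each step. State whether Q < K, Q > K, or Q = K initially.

Q₀ = 0.9734; Q > K (proceeds reverse)

Q₀ = 0.9734 vs Keq = 0.008903 ⇒ Q>K, reverse
Step 1:
                  L         G         A         M
  I           7.074    0.6259   0.02885     8.713
  C         0.05704   0.05704  -0.02852  -0.08556
  E           7.131    0.6829 3.2883e-04     8.627
  solve Keq expr → x = -0.02852; check Q = 0.008903
Then remove 3.094 M of M.
Step 2:
                  L         G         A         M
  I           7.131    0.6829 3.2883e-04     5.533
  C       -0.001817 -0.001817 9.0840e-04  0.002725
  E           7.129    0.6811  0.001237     5.536
  solve Keq expr → x = 9.0840e-04; check Q = 0.008903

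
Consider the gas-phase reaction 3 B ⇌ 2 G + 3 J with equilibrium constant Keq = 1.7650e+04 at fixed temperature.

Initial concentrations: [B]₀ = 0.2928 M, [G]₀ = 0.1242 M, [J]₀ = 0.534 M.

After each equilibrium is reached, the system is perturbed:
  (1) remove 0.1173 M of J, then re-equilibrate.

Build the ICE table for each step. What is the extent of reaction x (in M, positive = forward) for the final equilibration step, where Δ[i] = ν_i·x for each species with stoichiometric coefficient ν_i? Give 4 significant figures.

x = 6.6432e-04 M

Q₀ = 0.09357 vs Keq = 1.7650e+04 ⇒ Q<K, forward
Step 1:
                    B           G           J
  I            0.2928      0.1242       0.534
  C           -0.2785      0.1857      0.2785
  E           0.01429      0.3099      0.8125
  solve Keq expr → x = 0.09284; check Q = 1.7650e+04
Then remove 0.1173 M of J.
Step 2:
                    B           G           J
  I           0.01429      0.3099      0.6952
  C         -0.001993    0.001329    0.001993
  E            0.0123      0.3112      0.6972
  solve Keq expr → x = 6.6432e-04; check Q = 1.7650e+04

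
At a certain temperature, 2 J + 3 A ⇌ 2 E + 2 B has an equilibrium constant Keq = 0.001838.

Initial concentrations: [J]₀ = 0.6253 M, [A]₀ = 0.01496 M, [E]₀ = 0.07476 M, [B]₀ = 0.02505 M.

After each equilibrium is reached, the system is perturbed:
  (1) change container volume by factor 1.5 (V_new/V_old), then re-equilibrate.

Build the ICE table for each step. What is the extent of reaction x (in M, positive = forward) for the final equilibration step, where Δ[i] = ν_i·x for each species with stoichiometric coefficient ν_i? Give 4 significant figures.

x = -2.3259e-04 M

Q₀ = 2.679 vs Keq = 0.001838 ⇒ Q>K, reverse
Step 1:
                    J           A           E           B
  Initial      0.6253     0.01496     0.07476     0.02505
  Change      0.02017     0.03026    -0.02017    -0.02017
  Equil        0.6455     0.04522     0.05459    0.004875
  solve Keq expr → x = -0.01009; check Q = 0.001838
Then change container volume by factor 1.5 (V_new/V_old).
Step 2:
                    J           A           E           B
  Initial      0.4303     0.03015     0.03639     0.00325
  Change   4.6519e-04  6.9778e-04 -4.6519e-04 -4.6519e-04
  Equil        0.4308     0.03085     0.03593    0.002785
  solve Keq expr → x = -2.3259e-04; check Q = 0.001838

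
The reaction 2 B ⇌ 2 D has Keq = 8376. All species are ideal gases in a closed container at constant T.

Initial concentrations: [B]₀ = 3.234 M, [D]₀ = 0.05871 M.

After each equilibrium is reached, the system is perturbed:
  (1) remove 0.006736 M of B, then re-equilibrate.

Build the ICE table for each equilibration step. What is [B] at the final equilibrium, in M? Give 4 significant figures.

Q₀ = 3.2957e-04 vs Keq = 8376 ⇒ Q<K, forward
Step 1:
                  B         D
  Initial     3.234   0.05871
  Change     -3.198     3.198
  Equil     0.03559     3.257
  solve Keq expr → x = 1.599; check Q = 8376
Then remove 0.006736 M of B.
Step 2:
                  B         D
  Initial   0.02885     3.257
  Change   0.006663 -0.006663
  Equil     0.03552      3.25
  solve Keq expr → x = -0.003332; check Q = 8376

[B]_eq = 0.03552 M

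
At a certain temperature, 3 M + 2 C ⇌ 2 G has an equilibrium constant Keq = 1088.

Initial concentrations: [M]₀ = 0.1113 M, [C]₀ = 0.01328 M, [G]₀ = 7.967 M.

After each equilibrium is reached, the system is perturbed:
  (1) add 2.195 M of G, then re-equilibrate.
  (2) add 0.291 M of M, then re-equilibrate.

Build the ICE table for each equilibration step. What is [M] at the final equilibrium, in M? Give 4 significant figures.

Q₀ = 2.6104e+08 vs Keq = 1088 ⇒ Q>K, reverse
Step 1:
                    M           C           G
  I            0.1113     0.01328       7.967
  C            0.5799      0.3866     -0.3866
  E            0.6912      0.3999        7.58
  solve Keq expr → x = -0.1933; check Q = 1088
Then add 2.195 M of G.
Step 2:
                    M           C           G
  I            0.6912      0.3999       9.775
  C           0.06843     0.04562    -0.04562
  E            0.7597      0.4455        9.73
  solve Keq expr → x = -0.02281; check Q = 1088
Then add 0.291 M of M.
Step 3:
                    M           C           G
  I             1.051      0.4455        9.73
  C           -0.1475    -0.09835     0.09835
  E            0.9031      0.3472       9.828
  solve Keq expr → x = 0.04918; check Q = 1088

[M]_eq = 0.9031 M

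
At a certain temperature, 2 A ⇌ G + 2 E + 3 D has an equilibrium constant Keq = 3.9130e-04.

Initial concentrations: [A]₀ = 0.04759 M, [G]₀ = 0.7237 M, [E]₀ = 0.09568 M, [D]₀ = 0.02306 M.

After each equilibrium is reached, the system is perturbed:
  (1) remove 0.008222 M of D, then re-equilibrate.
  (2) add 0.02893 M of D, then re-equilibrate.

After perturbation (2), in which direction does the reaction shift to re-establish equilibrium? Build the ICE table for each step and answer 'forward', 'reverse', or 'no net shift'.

Direction: reverse

Q₀ = 3.5871e-05 vs Keq = 3.9130e-04 ⇒ Q<K, forward
Step 1:
                   A          G          E          D
  Initial    0.04759     0.7237    0.09568    0.02306
  Change     -0.0111   0.005552     0.0111    0.01666
  Equil      0.03649     0.7293     0.1068    0.03972
  solve Keq expr → x = 0.005552; check Q = 3.9130e-04
Then remove 0.008222 M of D.
Step 2:
                   A          G          E          D
  Initial    0.03649     0.7293     0.1068    0.03149
  Change   -0.003326   0.001663   0.003326   0.004989
  Equil      0.03316     0.7309     0.1101    0.03648
  solve Keq expr → x = 0.001663; check Q = 3.9130e-04
Then add 0.02893 M of D.
Step 3:
                   A          G          E          D
  Initial    0.03316     0.7309     0.1101    0.06541
  Change     0.01156  -0.005779   -0.01156   -0.01734
  Equil      0.04472     0.7251    0.09855    0.04807
  solve Keq expr → x = -0.005779; check Q = 3.9130e-04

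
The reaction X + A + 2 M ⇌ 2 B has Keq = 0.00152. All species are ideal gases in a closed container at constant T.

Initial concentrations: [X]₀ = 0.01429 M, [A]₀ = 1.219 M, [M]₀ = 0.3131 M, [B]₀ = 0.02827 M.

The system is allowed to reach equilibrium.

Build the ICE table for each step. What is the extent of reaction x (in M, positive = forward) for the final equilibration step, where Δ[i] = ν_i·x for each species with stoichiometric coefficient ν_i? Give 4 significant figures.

Q₀ = 0.468 vs Keq = 0.00152 ⇒ Q>K, reverse
Step 1:
                  X         A         M         B
  init      0.01429     1.219    0.3131   0.02827
  Δ         0.01293   0.01293   0.02585  -0.02585
  eq        0.02722     1.232     0.339   0.00242
  solve Keq expr → x = -0.01293; check Q = 0.00152

x = -0.01293 M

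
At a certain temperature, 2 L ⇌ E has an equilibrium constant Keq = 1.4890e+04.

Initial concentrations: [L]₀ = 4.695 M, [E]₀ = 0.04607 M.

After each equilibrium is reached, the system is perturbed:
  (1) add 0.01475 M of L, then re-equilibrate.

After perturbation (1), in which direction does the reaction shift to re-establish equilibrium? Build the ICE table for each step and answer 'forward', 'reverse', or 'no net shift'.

Q₀ = 0.00209 vs Keq = 1.4890e+04 ⇒ Q<K, forward
Step 1:
                   L          E
  init         4.695    0.04607
  Δ           -4.682      2.341
  eq         0.01266      2.387
  solve Keq expr → x = 2.341; check Q = 1.4890e+04
Then add 0.01475 M of L.
Step 2:
                   L          E
  init       0.02741      2.387
  Δ         -0.01473   0.007365
  eq         0.01268      2.395
  solve Keq expr → x = 0.007365; check Q = 1.4890e+04

Direction: forward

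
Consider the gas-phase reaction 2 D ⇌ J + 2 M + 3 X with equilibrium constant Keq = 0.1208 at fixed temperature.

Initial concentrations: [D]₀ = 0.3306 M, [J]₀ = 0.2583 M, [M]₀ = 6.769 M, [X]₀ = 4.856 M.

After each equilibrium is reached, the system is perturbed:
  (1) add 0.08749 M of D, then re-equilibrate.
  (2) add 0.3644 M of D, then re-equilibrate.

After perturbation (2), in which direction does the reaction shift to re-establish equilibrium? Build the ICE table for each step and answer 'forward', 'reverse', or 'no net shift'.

Q₀ = 1.2399e+04 vs Keq = 0.1208 ⇒ Q>K, reverse
Step 1:
                   D          J          M          X
  init        0.3306     0.2583      6.769      4.856
  Δ           0.5165    -0.2583    -0.5165    -0.7748
  eq          0.8471 3.2622e-05      6.252      4.081
  solve Keq expr → x = -0.2583; check Q = 0.1208
Then add 0.08749 M of D.
Step 2:
                   D          J          M          X
  init        0.9346 3.2622e-05      6.252      4.081
  Δ       -1.4168e-05 7.0841e-06 1.4168e-05 2.1252e-05
  eq          0.9346 3.9706e-05      6.252      4.081
  solve Keq expr → x = 7.0841e-06; check Q = 0.1208
Then add 0.3644 M of D.
Step 3:
                   D          J          M          X
  init         1.299 3.9706e-05      6.252      4.081
  Δ       -7.3963e-05 3.6981e-05 7.3963e-05 1.1094e-04
  eq           1.299 7.6687e-05      6.253      4.081
  solve Keq expr → x = 3.6981e-05; check Q = 0.1208

Direction: forward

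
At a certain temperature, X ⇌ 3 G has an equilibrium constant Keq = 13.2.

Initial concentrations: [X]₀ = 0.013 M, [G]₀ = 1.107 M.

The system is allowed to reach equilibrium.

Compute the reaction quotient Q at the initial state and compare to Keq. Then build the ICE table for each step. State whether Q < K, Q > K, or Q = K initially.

Q₀ = 104.4 vs Keq = 13.2 ⇒ Q>K, reverse
Step 1:
                   X          G
  I            0.013      1.107
  C           0.0521    -0.1563
  E           0.0651     0.9507
  solve Keq expr → x = -0.0521; check Q = 13.2

Q₀ = 104.4; Q > K (proceeds reverse)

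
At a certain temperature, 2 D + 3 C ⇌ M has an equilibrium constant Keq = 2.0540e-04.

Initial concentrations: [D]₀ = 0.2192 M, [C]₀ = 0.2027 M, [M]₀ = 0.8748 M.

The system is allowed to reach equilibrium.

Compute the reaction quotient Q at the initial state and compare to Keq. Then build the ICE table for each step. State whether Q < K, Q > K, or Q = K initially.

Q₀ = 2186; Q > K (proceeds reverse)

Q₀ = 2186 vs Keq = 2.0540e-04 ⇒ Q>K, reverse
Step 1:
                   D          C          M
  init        0.2192     0.2027     0.8748
  Δ            1.717      2.575    -0.8583
  eq           1.936      2.778    0.01649
  solve Keq expr → x = -0.8583; check Q = 2.0540e-04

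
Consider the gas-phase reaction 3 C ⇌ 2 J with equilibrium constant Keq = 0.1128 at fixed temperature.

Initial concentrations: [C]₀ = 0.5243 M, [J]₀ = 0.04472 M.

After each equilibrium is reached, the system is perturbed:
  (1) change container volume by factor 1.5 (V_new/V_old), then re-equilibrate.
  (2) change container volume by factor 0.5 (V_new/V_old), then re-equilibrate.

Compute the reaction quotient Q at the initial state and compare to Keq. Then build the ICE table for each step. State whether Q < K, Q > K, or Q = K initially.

Q₀ = 0.01388 vs Keq = 0.1128 ⇒ Q<K, forward
Step 1:
                  C         J
  Initial    0.5243   0.04472
  Change   -0.08141   0.05427
  Equil      0.4429   0.09899
  solve Keq expr → x = 0.02714; check Q = 0.1128
Then change container volume by factor 1.5 (V_new/V_old).
Step 2:
                  C         J
  Initial    0.2953   0.06599
  Change    0.01284 -0.008558
  Equil      0.3081   0.05744
  solve Keq expr → x = -0.004279; check Q = 0.1128
Then change container volume by factor 0.5 (V_new/V_old).
Step 3:
                  C         J
  Initial    0.6162    0.1149
  Change   -0.04511   0.03007
  Equil      0.5711    0.1449
  solve Keq expr → x = 0.01504; check Q = 0.1128

Q₀ = 0.01388; Q < K (proceeds forward)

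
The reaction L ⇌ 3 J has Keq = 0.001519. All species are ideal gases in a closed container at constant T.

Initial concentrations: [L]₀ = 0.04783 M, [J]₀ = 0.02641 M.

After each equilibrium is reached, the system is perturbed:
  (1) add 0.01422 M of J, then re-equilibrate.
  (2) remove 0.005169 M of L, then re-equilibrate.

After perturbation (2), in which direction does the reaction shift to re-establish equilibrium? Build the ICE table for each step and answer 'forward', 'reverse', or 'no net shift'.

Q₀ = 3.8513e-04 vs Keq = 0.001519 ⇒ Q<K, forward
Step 1:
                    L           J
  Initial     0.04783     0.02641
  Change    -0.004641     0.01392
  Equil       0.04319     0.04033
  solve Keq expr → x = 0.004641; check Q = 0.001519
Then add 0.01422 M of J.
Step 2:
                    L           J
  Initial     0.04319     0.05455
  Change     0.004307    -0.01292
  Equil        0.0475     0.04163
  solve Keq expr → x = -0.004307; check Q = 0.001519
Then remove 0.005169 M of L.
Step 3:
                    L           J
  Initial     0.04233     0.04163
  Change   4.7326e-04    -0.00142
  Equil        0.0428     0.04021
  solve Keq expr → x = -4.7326e-04; check Q = 0.001519

Direction: reverse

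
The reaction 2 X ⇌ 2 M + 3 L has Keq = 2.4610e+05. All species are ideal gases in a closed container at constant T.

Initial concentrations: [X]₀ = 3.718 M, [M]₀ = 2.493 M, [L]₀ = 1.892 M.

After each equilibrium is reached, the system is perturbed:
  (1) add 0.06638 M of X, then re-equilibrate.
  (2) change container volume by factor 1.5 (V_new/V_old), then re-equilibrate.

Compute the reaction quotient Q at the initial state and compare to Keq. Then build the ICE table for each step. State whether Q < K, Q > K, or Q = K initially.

Q₀ = 3.045; Q < K (proceeds forward)

Q₀ = 3.045 vs Keq = 2.4610e+05 ⇒ Q<K, forward
Step 1:
                  X         M         L
  Initial     3.718     2.493     1.892
  Change     -3.489     3.489     5.233
  Equil      0.2293     5.982     7.125
  solve Keq expr → x = 1.744; check Q = 2.4610e+05
Then add 0.06638 M of X.
Step 2:
                  X         M         L
  Initial    0.2957     5.982     7.125
  Change   -0.05971   0.05971   0.08956
  Equil       0.236     6.041     7.215
  solve Keq expr → x = 0.02985; check Q = 2.4610e+05
Then change container volume by factor 1.5 (V_new/V_old).
Step 3:
                  X         M         L
  Initial    0.1573     4.028      4.81
  Change   -0.06749   0.06749    0.1012
  Equil     0.08984     4.095     4.911
  solve Keq expr → x = 0.03375; check Q = 2.4610e+05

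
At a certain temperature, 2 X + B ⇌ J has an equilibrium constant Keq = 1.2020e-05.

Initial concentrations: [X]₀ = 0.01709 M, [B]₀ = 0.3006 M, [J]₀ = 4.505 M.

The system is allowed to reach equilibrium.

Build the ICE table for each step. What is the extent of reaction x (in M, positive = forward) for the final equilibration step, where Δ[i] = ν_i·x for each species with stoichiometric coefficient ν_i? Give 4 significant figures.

Q₀ = 5.1312e+04 vs Keq = 1.2020e-05 ⇒ Q>K, reverse
Step 1:
                   X          B          J
  Initial    0.01709     0.3006      4.505
  Change       9.001        4.5       -4.5
  Equil        9.018      4.801   0.004693
  solve Keq expr → x = -4.5; check Q = 1.2020e-05

x = -4.5 M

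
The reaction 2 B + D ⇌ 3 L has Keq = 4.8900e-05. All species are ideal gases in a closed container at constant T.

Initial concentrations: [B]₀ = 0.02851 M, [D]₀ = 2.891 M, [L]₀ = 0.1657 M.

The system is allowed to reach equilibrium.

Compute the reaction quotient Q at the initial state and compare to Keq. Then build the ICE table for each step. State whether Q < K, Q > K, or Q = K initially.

Q₀ = 1.936 vs Keq = 4.8900e-05 ⇒ Q>K, reverse
Step 1:
                  B         D         L
  Initial   0.02851     2.891    0.1657
  Change     0.1015   0.05075   -0.1523
  Equil        0.13     2.942   0.01345
  solve Keq expr → x = -0.05075; check Q = 4.8900e-05

Q₀ = 1.936; Q > K (proceeds reverse)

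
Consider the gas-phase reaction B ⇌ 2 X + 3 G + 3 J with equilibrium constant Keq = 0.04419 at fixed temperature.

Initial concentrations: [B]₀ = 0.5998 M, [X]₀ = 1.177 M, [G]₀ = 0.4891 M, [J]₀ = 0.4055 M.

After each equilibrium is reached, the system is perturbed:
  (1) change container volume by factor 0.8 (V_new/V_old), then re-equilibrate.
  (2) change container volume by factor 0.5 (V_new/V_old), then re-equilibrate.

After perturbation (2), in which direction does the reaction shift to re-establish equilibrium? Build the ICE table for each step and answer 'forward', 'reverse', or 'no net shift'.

Direction: reverse

Q₀ = 0.01802 vs Keq = 0.04419 ⇒ Q<K, forward
Step 1:
                   B          X          G          J
  I           0.5998      1.177     0.4891     0.4055
  C         -0.02087    0.04173     0.0626     0.0626
  E           0.5789      1.219     0.5517     0.4681
  solve Keq expr → x = 0.02087; check Q = 0.04419
Then change container volume by factor 0.8 (V_new/V_old).
Step 2:
                   B          X          G          J
  I           0.7237      1.523     0.6896     0.5851
  C          0.04349   -0.08698    -0.1305    -0.1305
  E           0.7672      1.436     0.5592     0.4547
  solve Keq expr → x = -0.04349; check Q = 0.04419
Then change container volume by factor 0.5 (V_new/V_old).
Step 3:
                   B          X          G          J
  I            1.534      2.873      1.118     0.9093
  C            0.175    -0.3499    -0.5249    -0.5249
  E            1.709      2.523     0.5934     0.3844
  solve Keq expr → x = -0.175; check Q = 0.04419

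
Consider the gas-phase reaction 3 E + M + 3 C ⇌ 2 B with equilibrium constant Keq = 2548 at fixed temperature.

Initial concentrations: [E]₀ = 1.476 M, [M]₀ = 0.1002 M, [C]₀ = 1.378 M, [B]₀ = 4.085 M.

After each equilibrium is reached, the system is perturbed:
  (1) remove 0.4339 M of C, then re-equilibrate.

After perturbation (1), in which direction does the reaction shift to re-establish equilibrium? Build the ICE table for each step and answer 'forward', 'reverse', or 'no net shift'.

Q₀ = 19.79 vs Keq = 2548 ⇒ Q<K, forward
Step 1:
                    E           M           C           B
  I             1.476      0.1002       1.378       4.085
  C           -0.2905    -0.09685     -0.2905      0.1937
  E             1.185    0.003354       1.087       4.279
  solve Keq expr → x = 0.09685; check Q = 2548
Then remove 0.4339 M of C.
Step 2:
                    E           M           C           B
  I             1.185    0.003354      0.6536       4.279
  C           0.02777    0.009257     0.02777    -0.01851
  E             1.213     0.01261      0.6813        4.26
  solve Keq expr → x = -0.009257; check Q = 2548

Direction: reverse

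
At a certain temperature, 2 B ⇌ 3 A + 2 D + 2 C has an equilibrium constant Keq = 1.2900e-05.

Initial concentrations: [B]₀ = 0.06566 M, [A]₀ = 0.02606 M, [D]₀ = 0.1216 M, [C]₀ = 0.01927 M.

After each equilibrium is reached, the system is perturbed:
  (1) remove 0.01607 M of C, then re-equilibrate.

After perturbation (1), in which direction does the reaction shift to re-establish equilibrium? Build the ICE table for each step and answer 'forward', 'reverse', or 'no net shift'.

Q₀ = 2.2540e-08 vs Keq = 1.2900e-05 ⇒ Q<K, forward
Step 1:
                   B          A          D          C
  init       0.06566    0.02606     0.1216    0.01927
  Δ         -0.02885    0.04328    0.02885    0.02885
  eq         0.03681    0.06934     0.1505    0.04812
  solve Keq expr → x = 0.01443; check Q = 1.2900e-05
Then remove 0.01607 M of C.
Step 2:
                   B          A          D          C
  init       0.03681    0.06934     0.1505    0.03205
  Δ        -0.004243   0.006365   0.004243   0.004243
  eq         0.03256     0.0757     0.1547     0.0363
  solve Keq expr → x = 0.002122; check Q = 1.2900e-05

Direction: forward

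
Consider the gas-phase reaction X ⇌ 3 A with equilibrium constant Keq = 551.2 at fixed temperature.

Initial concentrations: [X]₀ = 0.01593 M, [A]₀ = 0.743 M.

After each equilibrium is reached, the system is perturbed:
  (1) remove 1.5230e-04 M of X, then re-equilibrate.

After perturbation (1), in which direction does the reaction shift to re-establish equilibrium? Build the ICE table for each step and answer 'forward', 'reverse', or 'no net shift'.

Direction: reverse

Q₀ = 25.75 vs Keq = 551.2 ⇒ Q<K, forward
Step 1:
                  X         A
  init      0.01593     0.743
  Δ        -0.01504   0.04513
  eq      8.8813e-04    0.7881
  solve Keq expr → x = 0.01504; check Q = 551.2
Then remove 1.5230e-04 M of X.
Step 2:
                  X         A
  init    7.3583e-04    0.7881
  Δ       1.5077e-04 -4.5232e-04
  eq      8.8660e-04    0.7877
  solve Keq expr → x = -1.5077e-04; check Q = 551.2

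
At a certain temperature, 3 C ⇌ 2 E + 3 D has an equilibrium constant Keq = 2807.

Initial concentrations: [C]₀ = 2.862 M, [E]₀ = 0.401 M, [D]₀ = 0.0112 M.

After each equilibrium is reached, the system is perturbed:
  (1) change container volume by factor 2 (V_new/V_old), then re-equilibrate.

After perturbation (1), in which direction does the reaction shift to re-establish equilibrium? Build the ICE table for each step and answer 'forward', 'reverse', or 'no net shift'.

Q₀ = 9.6368e-09 vs Keq = 2807 ⇒ Q<K, forward
Step 1:
                   C          E          D
  init         2.862      0.401     0.0112
  Δ           -2.562      1.708      2.562
  eq             0.3      2.109      2.573
  solve Keq expr → x = 0.854; check Q = 2807
Then change container volume by factor 2 (V_new/V_old).
Step 2:
                   C          E          D
  init          0.15      1.055      1.287
  Δ          -0.0498     0.0332     0.0498
  eq          0.1002      1.088      1.336
  solve Keq expr → x = 0.0166; check Q = 2807

Direction: forward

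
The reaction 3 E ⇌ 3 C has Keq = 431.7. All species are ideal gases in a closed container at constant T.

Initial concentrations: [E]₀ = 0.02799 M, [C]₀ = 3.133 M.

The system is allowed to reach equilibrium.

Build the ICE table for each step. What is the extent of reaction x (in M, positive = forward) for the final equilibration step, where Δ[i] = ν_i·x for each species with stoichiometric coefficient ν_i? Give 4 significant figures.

Q₀ = 1.4024e+06 vs Keq = 431.7 ⇒ Q>K, reverse
Step 1:
                   E          C
  init       0.02799      3.133
  Δ           0.3414    -0.3414
  eq          0.3694      2.792
  solve Keq expr → x = -0.1138; check Q = 431.7

x = -0.1138 M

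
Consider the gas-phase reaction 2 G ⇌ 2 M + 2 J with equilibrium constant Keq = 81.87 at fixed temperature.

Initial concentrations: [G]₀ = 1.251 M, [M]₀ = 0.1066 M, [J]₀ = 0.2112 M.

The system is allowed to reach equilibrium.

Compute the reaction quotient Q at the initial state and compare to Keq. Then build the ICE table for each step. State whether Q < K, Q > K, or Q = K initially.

Q₀ = 3.2388e-04 vs Keq = 81.87 ⇒ Q<K, forward
Step 1:
                   G          M          J
  init         1.251     0.1066     0.2112
  Δ           -1.081      1.081      1.081
  eq          0.1697      1.188      1.293
  solve Keq expr → x = 0.5407; check Q = 81.87

Q₀ = 3.2388e-04; Q < K (proceeds forward)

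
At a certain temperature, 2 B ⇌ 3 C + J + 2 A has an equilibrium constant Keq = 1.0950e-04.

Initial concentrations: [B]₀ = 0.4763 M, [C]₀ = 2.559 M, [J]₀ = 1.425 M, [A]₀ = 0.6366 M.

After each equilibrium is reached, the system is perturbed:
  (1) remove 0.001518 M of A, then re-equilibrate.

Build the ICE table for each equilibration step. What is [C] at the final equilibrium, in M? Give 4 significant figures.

Q₀ = 42.66 vs Keq = 1.0950e-04 ⇒ Q>K, reverse
Step 1:
                  B         C         J         A
  Initial    0.4763     2.559     1.425    0.6366
  Change     0.6312   -0.9468   -0.3156   -0.6312
  Equil       1.108     1.612     1.109  0.005375
  solve Keq expr → x = -0.3156; check Q = 1.0950e-04
Then remove 0.001518 M of A.
Step 2:
                  B         C         J         A
  Initial     1.108     1.612     1.109  0.003857
  Change  -0.001498  0.002247 7.4886e-04  0.001498
  Equil       1.106     1.614      1.11  0.005355
  solve Keq expr → x = 7.4886e-04; check Q = 1.0950e-04

[C]_eq = 1.614 M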